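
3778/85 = 44+38/85 = 44.45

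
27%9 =0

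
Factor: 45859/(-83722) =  - 2^( - 1) * 11^2*41^( - 1)*379^1*1021^( - 1)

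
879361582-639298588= 240062994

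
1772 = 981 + 791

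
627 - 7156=  -  6529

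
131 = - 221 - -352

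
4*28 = 112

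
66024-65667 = 357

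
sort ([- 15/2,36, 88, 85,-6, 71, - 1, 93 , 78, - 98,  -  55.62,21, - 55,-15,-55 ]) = [ - 98 , - 55.62, - 55, - 55, - 15, - 15/2,  -  6,-1,21, 36, 71,  78,85,88, 93] 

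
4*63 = 252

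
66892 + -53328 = 13564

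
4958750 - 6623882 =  - 1665132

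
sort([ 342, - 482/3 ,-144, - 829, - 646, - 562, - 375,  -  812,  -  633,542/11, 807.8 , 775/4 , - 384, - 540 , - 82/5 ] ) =[ - 829 , - 812, - 646, - 633, - 562, - 540, - 384, - 375,  -  482/3, - 144, - 82/5,542/11,775/4, 342,807.8] 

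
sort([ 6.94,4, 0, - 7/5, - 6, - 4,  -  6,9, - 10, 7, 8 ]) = [-10, - 6, - 6, - 4, - 7/5, 0,4, 6.94,7, 8, 9]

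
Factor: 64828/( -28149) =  - 76/33 = -2^2 * 3^( - 1) * 11^( - 1) * 19^1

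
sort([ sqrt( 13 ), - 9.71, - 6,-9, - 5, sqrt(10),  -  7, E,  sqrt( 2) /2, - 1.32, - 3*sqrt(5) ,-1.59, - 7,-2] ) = [ - 9.71, - 9,  -  7, -7, - 3*sqrt(5 ), - 6, - 5, - 2, -1.59, - 1.32 , sqrt(2)/2,E, sqrt(10 ),sqrt( 13)]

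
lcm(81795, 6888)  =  654360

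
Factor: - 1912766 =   -  2^1*956383^1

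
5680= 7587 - 1907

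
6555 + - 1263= 5292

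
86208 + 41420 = 127628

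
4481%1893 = 695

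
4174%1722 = 730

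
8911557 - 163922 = 8747635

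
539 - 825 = - 286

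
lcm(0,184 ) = 0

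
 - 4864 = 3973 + -8837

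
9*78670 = 708030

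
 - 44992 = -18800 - 26192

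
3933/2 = 3933/2 = 1966.50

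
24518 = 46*533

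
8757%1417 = 255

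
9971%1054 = 485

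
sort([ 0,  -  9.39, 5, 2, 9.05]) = [ - 9.39,0, 2,5,9.05 ]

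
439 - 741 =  - 302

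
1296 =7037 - 5741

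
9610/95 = 101  +  3/19 = 101.16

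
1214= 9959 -8745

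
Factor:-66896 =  - 2^4 *37^1*113^1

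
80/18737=80/18737= 0.00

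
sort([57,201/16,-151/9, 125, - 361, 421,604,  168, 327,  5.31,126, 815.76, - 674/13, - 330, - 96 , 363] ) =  [ - 361, - 330, - 96, - 674/13,- 151/9, 5.31,201/16 , 57,125,126, 168, 327,363, 421, 604 , 815.76 ]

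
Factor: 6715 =5^1*17^1*79^1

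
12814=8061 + 4753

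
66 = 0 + 66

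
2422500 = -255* ( - 9500)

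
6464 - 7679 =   -  1215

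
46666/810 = 57 + 248/405 = 57.61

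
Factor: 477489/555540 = 159163/185180 = 2^ ( - 2)*5^ (-1)*19^1*  47^( - 1)*197^ (  -  1) * 8377^1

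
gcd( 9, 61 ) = 1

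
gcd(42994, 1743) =581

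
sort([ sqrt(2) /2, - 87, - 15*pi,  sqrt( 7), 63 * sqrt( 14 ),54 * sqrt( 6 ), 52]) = [  -  87, -15*pi , sqrt( 2)/2,sqrt(7), 52,54*sqrt( 6),63*sqrt( 14)]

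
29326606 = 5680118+23646488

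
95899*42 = 4027758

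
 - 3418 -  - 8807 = 5389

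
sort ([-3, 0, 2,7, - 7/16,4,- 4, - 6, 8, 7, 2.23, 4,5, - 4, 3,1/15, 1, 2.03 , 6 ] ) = [ - 6, - 4, - 4, - 3,- 7/16,0,1/15, 1, 2, 2.03, 2.23, 3,4 , 4,5 , 6 , 7,7, 8 ] 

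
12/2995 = 12/2995 = 0.00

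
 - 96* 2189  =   - 210144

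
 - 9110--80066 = 70956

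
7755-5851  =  1904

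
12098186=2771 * 4366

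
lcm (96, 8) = 96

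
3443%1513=417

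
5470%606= 16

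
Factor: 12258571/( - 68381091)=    - 3^( - 4) * 13^1 * 191^1*211^( - 1 )*4001^( - 1)*4937^1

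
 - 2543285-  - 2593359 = 50074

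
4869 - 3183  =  1686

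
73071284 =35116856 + 37954428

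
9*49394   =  444546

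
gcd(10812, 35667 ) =3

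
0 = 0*2693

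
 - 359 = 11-370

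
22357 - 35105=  - 12748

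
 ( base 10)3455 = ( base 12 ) 1BBB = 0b110101111111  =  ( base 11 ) 2661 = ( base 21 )7hb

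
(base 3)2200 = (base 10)72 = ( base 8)110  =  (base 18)40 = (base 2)1001000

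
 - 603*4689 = -2827467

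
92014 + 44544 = 136558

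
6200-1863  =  4337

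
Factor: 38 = 2^1  *  19^1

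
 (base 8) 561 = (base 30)c9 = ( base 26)e5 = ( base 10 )369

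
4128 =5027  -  899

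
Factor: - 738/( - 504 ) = 41/28 = 2^( - 2 )*7^( - 1)*41^1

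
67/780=67/780 = 0.09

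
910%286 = 52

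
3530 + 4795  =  8325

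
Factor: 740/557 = 2^2*5^1*37^1*557^ ( - 1)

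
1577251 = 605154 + 972097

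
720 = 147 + 573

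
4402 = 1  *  4402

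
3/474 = 1/158 =0.01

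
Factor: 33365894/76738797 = 2^1*3^(-2) * 8526533^( - 1)*16682947^1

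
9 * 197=1773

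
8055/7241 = 1 + 814/7241 = 1.11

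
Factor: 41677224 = 2^3* 3^1*1097^1*1583^1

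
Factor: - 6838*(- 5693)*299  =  11639691466 = 2^1*13^2*23^1*263^1*5693^1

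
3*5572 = 16716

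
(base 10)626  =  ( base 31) K6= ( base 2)1001110010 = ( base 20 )1b6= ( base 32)JI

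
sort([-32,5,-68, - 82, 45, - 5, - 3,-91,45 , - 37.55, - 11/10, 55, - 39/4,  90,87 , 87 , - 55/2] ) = [ - 91, - 82 , - 68 , - 37.55, - 32,-55/2, - 39/4, - 5 , - 3, - 11/10, 5 , 45, 45,  55,87,87,90]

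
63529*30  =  1905870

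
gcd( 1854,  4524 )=6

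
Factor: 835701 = 3^1 * 163^1*1709^1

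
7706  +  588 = 8294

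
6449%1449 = 653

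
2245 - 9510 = - 7265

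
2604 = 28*93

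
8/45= 8/45= 0.18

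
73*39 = 2847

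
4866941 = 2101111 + 2765830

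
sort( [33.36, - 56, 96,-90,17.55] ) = [ - 90, -56, 17.55 , 33.36, 96 ] 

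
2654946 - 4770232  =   - 2115286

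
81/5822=81/5822 = 0.01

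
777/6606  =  259/2202 = 0.12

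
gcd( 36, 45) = 9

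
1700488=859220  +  841268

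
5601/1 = 5601 = 5601.00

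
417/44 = 9 + 21/44 = 9.48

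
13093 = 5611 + 7482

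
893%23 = 19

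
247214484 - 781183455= - 533968971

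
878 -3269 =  - 2391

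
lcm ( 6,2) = 6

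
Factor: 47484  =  2^2*3^2*1319^1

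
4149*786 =3261114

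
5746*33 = 189618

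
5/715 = 1/143  =  0.01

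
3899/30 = 3899/30 = 129.97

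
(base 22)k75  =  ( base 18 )1C6B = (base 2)10011001101111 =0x266f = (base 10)9839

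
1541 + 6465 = 8006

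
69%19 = 12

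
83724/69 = 27908/23 = 1213.39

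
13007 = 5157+7850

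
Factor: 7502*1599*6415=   76952402670= 2^1*3^1*5^1*11^2*13^1*31^1*41^1* 1283^1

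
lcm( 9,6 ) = 18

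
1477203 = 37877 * 39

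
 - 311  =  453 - 764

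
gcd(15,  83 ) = 1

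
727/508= 727/508 =1.43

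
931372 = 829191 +102181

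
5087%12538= 5087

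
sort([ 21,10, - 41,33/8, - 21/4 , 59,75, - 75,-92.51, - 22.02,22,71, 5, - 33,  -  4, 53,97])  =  [ - 92.51,-75,-41, - 33, - 22.02,-21/4, -4, 33/8,5,10,21,22,53,  59,  71,75, 97 ]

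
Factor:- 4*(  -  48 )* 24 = 2^9*3^2 =4608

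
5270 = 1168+4102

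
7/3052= 1/436 = 0.00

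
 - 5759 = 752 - 6511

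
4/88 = 1/22= 0.05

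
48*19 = 912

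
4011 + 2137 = 6148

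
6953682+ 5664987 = 12618669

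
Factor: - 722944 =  - 2^11*353^1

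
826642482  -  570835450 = 255807032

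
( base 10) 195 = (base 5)1240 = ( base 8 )303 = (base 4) 3003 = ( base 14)dd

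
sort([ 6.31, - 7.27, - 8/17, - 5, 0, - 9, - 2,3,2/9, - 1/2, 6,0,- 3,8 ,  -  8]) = [ - 9, - 8, - 7.27,-5, - 3, - 2, -1/2,-8/17, 0, 0, 2/9,  3, 6,6.31, 8 ]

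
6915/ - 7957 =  - 1 + 1042/7957 = - 0.87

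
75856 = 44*1724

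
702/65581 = 702/65581 = 0.01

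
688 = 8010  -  7322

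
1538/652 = 2 + 117/326 = 2.36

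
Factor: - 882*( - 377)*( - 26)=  - 2^2 * 3^2*7^2 * 13^2 * 29^1=- 8645364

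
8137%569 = 171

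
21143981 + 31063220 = 52207201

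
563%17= 2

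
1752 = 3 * 584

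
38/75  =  38/75 = 0.51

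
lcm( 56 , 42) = 168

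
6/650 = 3/325 = 0.01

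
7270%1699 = 474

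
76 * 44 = 3344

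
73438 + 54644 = 128082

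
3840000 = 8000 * 480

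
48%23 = 2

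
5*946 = 4730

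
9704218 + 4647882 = 14352100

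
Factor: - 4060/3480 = -2^( - 1 ) * 3^( - 1)*7^1 =-  7/6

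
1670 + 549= 2219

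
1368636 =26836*51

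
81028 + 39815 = 120843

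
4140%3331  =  809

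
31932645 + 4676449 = 36609094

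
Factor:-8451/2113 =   -  3^3*313^1*2113^( - 1)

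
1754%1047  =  707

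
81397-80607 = 790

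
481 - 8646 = -8165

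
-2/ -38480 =1/19240 =0.00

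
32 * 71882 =2300224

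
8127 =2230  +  5897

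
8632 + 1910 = 10542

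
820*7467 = 6122940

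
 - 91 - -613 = 522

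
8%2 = 0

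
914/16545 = 914/16545 =0.06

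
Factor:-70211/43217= - 23^( - 1)*  61^1*1151^1*1879^ ( - 1 ) 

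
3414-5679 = -2265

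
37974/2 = 18987 = 18987.00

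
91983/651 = 141 + 64/217= 141.29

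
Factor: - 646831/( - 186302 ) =2^(-1 ) * 93151^(  -  1)*646831^1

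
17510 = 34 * 515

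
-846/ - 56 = 15 +3/28  =  15.11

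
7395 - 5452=1943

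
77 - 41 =36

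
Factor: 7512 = 2^3*3^1*313^1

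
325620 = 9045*36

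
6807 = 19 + 6788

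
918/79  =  11 + 49/79= 11.62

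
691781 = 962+690819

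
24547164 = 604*40641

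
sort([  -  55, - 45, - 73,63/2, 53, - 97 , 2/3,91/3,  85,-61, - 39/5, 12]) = [ - 97,-73, - 61, - 55, - 45, - 39/5,2/3,12,91/3, 63/2,  53,85]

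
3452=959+2493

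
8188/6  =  1364+2/3=1364.67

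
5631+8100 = 13731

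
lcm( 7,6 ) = 42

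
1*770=770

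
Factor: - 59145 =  - 3^1*5^1*3943^1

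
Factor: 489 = 3^1*163^1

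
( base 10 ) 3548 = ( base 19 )9fe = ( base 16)ddc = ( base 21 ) 80K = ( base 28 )4EK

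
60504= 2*30252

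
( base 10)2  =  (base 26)2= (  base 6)2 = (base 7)2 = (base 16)2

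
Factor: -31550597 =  - 13^1  *2426969^1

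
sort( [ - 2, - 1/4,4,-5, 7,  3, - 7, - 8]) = [ - 8, - 7 , - 5, - 2 , - 1/4,3,4, 7 ] 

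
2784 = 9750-6966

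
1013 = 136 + 877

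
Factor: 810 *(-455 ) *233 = - 85872150 = - 2^1*3^4*5^2*7^1*13^1*233^1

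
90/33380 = 9/3338  =  0.00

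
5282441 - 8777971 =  - 3495530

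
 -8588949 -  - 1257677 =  - 7331272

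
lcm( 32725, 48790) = 2683450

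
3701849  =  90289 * 41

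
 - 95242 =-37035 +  - 58207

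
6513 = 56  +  6457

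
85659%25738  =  8445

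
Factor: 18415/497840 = 29/784 = 2^ (-4)*7^(-2 )*29^1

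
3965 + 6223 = 10188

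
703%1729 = 703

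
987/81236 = 987/81236 = 0.01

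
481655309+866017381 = 1347672690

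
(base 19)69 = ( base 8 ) 173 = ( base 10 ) 123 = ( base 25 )4N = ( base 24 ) 53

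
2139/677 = 2139/677 = 3.16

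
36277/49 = 36277/49 = 740.35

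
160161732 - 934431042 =-774269310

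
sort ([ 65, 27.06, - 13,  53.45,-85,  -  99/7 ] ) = [  -  85, -99/7, - 13, 27.06,  53.45 , 65]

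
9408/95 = 9408/95 = 99.03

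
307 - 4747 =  - 4440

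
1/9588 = 1/9588=0.00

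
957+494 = 1451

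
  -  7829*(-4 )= 31316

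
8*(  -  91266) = -730128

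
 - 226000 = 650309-876309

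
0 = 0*6842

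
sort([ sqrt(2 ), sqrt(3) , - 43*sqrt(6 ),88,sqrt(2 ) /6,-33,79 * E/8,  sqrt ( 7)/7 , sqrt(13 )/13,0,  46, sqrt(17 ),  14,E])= [ - 43*sqrt(6), - 33,  0,sqrt (2)/6,sqrt ( 13) /13,sqrt( 7 ) /7, sqrt(2 ),sqrt(3 ),E,sqrt(17 ), 14,79 * E/8,46,88]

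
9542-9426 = 116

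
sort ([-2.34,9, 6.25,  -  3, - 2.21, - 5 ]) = [ - 5, - 3, - 2.34, - 2.21, 6.25, 9 ] 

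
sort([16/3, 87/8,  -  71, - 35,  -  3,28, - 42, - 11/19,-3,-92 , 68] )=[ - 92, - 71, - 42, - 35,  -  3, - 3, - 11/19,16/3, 87/8, 28,68]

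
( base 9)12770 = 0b10000111001001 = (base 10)8649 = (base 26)CKH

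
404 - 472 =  - 68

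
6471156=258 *25082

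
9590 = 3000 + 6590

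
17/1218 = 17/1218 = 0.01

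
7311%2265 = 516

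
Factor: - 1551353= -83^1*18691^1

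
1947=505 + 1442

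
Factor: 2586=2^1*3^1*431^1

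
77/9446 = 77/9446=0.01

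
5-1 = 4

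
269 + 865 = 1134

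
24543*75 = 1840725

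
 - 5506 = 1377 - 6883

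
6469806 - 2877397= 3592409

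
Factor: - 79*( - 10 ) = 790 =2^1 *5^1 * 79^1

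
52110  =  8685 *6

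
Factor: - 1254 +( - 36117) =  - 3^1*12457^1 = - 37371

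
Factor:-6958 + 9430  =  2472 = 2^3*3^1*103^1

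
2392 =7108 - 4716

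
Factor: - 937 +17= - 920 = -2^3*5^1*23^1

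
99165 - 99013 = 152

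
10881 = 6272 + 4609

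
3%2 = 1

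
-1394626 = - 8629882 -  -7235256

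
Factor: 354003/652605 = 377/695= 5^(  -  1)* 13^1 * 29^1 *139^( - 1)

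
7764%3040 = 1684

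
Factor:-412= - 2^2*103^1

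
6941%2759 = 1423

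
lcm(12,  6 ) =12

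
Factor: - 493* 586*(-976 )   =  2^5 * 17^1*29^1*61^1*293^1= 281964448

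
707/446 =707/446 =1.59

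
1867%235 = 222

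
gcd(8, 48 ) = 8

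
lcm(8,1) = 8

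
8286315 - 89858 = 8196457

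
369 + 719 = 1088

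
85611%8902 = 5493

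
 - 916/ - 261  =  3 + 133/261= 3.51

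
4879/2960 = 1 + 1919/2960 = 1.65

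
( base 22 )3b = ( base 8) 115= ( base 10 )77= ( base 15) 52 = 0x4D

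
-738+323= - 415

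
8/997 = 8/997 = 0.01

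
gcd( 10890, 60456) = 66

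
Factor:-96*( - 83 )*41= 2^5*3^1 * 41^1*83^1 = 326688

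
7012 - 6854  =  158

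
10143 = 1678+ 8465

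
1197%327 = 216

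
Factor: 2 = 2^1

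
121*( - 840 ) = - 101640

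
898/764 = 1 + 67/382 = 1.18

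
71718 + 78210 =149928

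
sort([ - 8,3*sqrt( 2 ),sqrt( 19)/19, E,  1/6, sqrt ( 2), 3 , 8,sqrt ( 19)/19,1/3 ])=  [  -  8,  1/6,sqrt( 19)/19,sqrt(19) /19, 1/3 , sqrt(2),E,3,3*sqrt (2 ),8 ]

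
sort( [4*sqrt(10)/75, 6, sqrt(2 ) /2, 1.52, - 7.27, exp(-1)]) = [ - 7.27,4*sqrt(10 ) /75,exp(-1 ), sqrt(2 ) /2, 1.52,  6]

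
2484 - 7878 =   -  5394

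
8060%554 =304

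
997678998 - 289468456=708210542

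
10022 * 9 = 90198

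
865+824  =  1689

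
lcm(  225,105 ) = 1575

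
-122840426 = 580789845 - 703630271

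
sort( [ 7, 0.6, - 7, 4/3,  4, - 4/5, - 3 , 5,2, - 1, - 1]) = [ - 7, - 3,-1, -1, - 4/5,0.6,4/3, 2,  4, 5,7 ]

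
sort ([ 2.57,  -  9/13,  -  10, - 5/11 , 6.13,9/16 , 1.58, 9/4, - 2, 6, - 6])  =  [ - 10,-6,-2, - 9/13,-5/11,9/16,1.58, 9/4 , 2.57,  6 , 6.13]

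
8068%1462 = 758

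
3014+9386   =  12400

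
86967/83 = 86967/83 = 1047.80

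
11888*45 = 534960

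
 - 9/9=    - 1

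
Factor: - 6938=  - 2^1*3469^1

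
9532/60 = 158 + 13/15= 158.87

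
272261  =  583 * 467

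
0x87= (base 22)63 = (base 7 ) 252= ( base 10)135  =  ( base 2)10000111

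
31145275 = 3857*8075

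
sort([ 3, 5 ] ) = [3,  5]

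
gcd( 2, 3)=1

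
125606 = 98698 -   -  26908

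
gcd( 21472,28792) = 488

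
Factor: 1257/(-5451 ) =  - 419/1817  =  - 23^(  -  1) * 79^(-1)*419^1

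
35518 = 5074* 7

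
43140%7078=672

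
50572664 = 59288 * 853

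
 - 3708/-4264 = 927/1066  =  0.87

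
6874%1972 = 958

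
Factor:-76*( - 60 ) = 4560  =  2^4 * 3^1 * 5^1*19^1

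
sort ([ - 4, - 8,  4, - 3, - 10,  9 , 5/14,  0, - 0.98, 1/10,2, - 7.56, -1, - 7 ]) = [ - 10, - 8, - 7.56, - 7  , - 4 ,-3, - 1, -0.98,0,1/10, 5/14,2, 4,9]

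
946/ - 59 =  - 946/59 =-  16.03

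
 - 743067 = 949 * (- 783 )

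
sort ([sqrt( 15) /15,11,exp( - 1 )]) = [ sqrt( 15) /15,exp( - 1 ), 11 ] 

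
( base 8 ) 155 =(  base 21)54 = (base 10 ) 109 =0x6d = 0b1101101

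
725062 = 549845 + 175217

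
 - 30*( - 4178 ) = 125340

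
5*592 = 2960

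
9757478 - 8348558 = 1408920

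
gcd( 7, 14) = 7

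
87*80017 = 6961479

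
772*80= 61760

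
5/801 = 5/801 = 0.01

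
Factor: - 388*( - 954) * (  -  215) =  - 79582680 = - 2^3*3^2*5^1*43^1*53^1*97^1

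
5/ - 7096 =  - 1 + 7091/7096 = - 0.00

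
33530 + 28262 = 61792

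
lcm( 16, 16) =16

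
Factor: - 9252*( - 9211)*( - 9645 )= - 2^2*3^3*5^1*61^1*151^1*257^1*643^1  =  - 821948558940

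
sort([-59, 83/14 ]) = [ - 59,83/14 ]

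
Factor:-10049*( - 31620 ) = 2^2*3^1*5^1*13^1*17^1*31^1*773^1 = 317749380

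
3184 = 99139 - 95955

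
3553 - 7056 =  - 3503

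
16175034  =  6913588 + 9261446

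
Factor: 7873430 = 2^1 * 5^1*347^1*2269^1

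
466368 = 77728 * 6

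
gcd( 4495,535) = 5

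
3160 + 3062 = 6222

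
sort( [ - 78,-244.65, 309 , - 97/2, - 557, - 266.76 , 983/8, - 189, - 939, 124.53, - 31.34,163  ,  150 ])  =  [ - 939,  -  557 , - 266.76, -244.65, - 189, - 78, - 97/2,  -  31.34, 983/8,124.53,150 , 163 , 309]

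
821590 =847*970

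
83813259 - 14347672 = 69465587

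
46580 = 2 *23290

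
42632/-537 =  -42632/537 = - 79.39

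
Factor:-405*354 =-143370 = -2^1*3^5*5^1*59^1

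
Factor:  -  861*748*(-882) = 2^3*3^3*7^3*11^1*17^1*41^1 = 568032696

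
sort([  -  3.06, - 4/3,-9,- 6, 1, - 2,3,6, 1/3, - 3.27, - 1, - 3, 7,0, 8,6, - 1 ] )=[ - 9, - 6, - 3.27, - 3.06,- 3, - 2, - 4/3, - 1,  -  1, 0,1/3, 1,3, 6,6, 7,8 ] 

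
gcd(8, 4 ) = 4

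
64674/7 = 9239 + 1/7 = 9239.14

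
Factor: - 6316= -2^2*1579^1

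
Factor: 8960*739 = 6621440 =2^8 * 5^1*7^1 * 739^1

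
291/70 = 4 + 11/70 = 4.16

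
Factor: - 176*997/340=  - 43868/85 = - 2^2*5^( - 1)*11^1*17^( - 1 )*997^1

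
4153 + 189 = 4342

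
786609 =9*87401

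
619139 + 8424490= 9043629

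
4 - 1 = 3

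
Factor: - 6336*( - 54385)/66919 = 344583360/66919= 2^6 * 3^2 * 5^1 *11^1 * 73^1 * 149^1*66919^(-1 )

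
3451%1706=39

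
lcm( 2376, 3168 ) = 9504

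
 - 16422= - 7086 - 9336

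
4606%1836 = 934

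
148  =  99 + 49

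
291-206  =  85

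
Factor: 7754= 2^1* 3877^1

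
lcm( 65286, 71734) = 5810454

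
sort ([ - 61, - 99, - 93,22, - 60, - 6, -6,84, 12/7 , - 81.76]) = [ - 99,  -  93,  -  81.76, -61,- 60, - 6  , - 6, 12/7,22,84 ]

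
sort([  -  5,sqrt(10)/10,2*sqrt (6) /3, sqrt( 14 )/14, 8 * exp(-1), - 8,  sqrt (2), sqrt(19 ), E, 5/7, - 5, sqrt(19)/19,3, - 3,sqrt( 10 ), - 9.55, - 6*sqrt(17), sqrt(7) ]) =[ - 6 * sqrt( 17), - 9.55,- 8, -5, - 5,-3, sqrt( 19 ) /19, sqrt( 14 ) /14, sqrt(10 ) /10,5/7,  sqrt ( 2 ), 2*sqrt( 6 )/3, sqrt ( 7), E, 8 * exp( - 1 ),3,sqrt(10),sqrt( 19 ) ]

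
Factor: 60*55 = 2^2*3^1*5^2*11^1 = 3300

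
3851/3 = 1283 + 2/3 = 1283.67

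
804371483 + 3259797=807631280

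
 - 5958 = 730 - 6688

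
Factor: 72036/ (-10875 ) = -2^2*3^2 *5^(- 3 )*23^1=   -828/125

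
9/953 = 9/953 = 0.01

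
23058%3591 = 1512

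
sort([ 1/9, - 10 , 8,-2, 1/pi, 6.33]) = [ - 10,-2, 1/9,1/pi,6.33,8]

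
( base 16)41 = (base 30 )25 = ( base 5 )230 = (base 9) 72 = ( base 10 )65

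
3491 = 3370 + 121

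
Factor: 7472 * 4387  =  2^4*41^1*107^1 * 467^1 =32779664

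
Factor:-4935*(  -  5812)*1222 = 2^3*3^1 *5^1*7^1*13^1*47^2*1453^1=35049672840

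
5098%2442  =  214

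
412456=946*436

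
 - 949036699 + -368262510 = -1317299209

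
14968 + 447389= 462357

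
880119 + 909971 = 1790090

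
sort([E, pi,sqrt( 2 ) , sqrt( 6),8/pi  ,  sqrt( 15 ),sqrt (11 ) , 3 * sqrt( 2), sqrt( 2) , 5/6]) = [5/6,sqrt(2)  ,  sqrt( 2),sqrt(6),8/pi, E  ,  pi, sqrt(11) , sqrt( 15) , 3*sqrt( 2)]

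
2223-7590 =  - 5367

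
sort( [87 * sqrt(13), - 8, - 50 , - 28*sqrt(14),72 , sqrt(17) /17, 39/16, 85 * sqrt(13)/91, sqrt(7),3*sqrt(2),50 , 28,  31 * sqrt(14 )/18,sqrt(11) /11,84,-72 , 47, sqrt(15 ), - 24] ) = [ - 28 * sqrt( 14 ), - 72, - 50,-24, - 8,sqrt(17)/17 , sqrt( 11)/11,  39/16, sqrt(7 ),85 * sqrt(13)/91,sqrt(15 ) , 3 * sqrt(2),  31 * sqrt(14)/18,28, 47,  50,72,84, 87*sqrt( 13)] 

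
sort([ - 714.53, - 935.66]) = [ - 935.66 , - 714.53]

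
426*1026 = 437076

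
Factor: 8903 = 29^1*307^1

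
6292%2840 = 612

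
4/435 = 4/435 = 0.01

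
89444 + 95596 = 185040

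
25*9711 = 242775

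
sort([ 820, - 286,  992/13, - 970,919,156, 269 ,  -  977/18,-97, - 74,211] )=[ - 970, - 286 , - 97,-74,-977/18,992/13,156 , 211, 269 , 820, 919]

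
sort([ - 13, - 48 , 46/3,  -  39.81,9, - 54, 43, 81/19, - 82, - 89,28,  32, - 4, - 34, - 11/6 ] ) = [-89,- 82, - 54, - 48,- 39.81,  -  34,-13, - 4, - 11/6, 81/19, 9,46/3, 28, 32,43] 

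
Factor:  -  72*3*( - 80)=17280 = 2^7*3^3*5^1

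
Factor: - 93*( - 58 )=2^1*3^1*29^1*31^1 = 5394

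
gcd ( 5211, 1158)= 579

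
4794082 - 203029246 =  - 198235164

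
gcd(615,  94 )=1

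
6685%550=85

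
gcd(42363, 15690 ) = 1569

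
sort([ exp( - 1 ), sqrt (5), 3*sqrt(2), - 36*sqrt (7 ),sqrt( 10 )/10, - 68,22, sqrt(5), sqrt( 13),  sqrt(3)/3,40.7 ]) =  [-36*sqrt(7 ),-68,sqrt (10) /10,exp( - 1),sqrt( 3 )/3, sqrt(5), sqrt (5 ), sqrt(13), 3 * sqrt (2 ),22,40.7]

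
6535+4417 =10952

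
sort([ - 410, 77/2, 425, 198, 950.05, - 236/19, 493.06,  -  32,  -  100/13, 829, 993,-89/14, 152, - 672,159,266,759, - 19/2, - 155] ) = [ - 672, - 410, - 155, - 32 , - 236/19,-19/2, - 100/13,  -  89/14, 77/2, 152,159,198, 266,425, 493.06, 759,  829, 950.05,993 ] 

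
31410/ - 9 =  - 3490/1 = - 3490.00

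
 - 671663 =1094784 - 1766447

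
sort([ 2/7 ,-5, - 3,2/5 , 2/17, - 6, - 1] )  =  [ - 6, - 5, - 3 , - 1,2/17,2/7,2/5]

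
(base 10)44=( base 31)1D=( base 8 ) 54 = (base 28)1g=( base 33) 1b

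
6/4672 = 3/2336 = 0.00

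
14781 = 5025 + 9756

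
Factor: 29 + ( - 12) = 17^1 = 17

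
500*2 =1000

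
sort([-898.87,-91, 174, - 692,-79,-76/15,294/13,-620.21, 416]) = [- 898.87 , - 692 ,- 620.21, - 91,- 79, - 76/15, 294/13,174,  416] 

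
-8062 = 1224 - 9286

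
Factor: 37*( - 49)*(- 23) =41699 = 7^2*23^1 *37^1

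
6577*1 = 6577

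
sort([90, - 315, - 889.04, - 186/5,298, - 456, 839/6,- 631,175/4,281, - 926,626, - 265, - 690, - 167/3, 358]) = [ - 926 , - 889.04, - 690, - 631, - 456, - 315, - 265, - 167/3, - 186/5, 175/4, 90,839/6,281,298,358, 626]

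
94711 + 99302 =194013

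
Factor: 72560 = 2^4*5^1*907^1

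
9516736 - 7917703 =1599033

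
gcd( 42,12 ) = 6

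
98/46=2+3/23 =2.13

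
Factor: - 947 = -947^1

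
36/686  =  18/343 = 0.05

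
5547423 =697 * 7959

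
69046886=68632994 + 413892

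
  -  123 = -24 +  - 99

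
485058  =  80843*6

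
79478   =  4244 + 75234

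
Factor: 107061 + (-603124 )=-496063 = -496063^1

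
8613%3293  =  2027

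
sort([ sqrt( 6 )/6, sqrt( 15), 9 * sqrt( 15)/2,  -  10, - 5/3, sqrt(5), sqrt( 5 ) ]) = [ -10, - 5/3, sqrt(6) /6,sqrt( 5 ),sqrt(5),sqrt( 15 ),9  *sqrt( 15 ) /2 ]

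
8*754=6032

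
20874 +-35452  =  -14578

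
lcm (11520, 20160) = 80640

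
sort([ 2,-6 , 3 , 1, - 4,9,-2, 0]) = [ - 6, - 4,- 2, 0, 1,2,3, 9 ] 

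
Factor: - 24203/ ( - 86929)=24203^1*86929^(-1 ) 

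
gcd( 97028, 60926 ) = 2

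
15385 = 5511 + 9874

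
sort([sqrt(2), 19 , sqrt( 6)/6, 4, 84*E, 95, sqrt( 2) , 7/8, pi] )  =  [ sqrt( 6)/6,7/8, sqrt( 2 ), sqrt ( 2 ), pi,4,19,  95 , 84 * E ]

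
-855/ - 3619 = 855/3619=0.24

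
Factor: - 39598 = -2^1 * 13^1  *1523^1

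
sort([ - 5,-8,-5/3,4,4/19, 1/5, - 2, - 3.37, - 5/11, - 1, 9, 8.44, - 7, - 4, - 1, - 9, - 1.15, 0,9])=[  -  9, - 8, - 7, - 5, - 4, - 3.37,-2 , - 5/3, - 1.15, - 1, - 1, - 5/11,0, 1/5,4/19  ,  4, 8.44 , 9,9] 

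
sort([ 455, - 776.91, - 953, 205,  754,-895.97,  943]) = [ - 953,-895.97, - 776.91 , 205, 455, 754, 943]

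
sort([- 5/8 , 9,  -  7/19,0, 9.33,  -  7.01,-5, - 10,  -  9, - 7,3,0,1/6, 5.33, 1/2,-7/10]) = [ - 10, - 9,-7.01, - 7,  -  5,- 7/10, - 5/8, - 7/19, 0,  0 , 1/6,1/2,  3,  5.33 , 9, 9.33]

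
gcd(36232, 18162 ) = 2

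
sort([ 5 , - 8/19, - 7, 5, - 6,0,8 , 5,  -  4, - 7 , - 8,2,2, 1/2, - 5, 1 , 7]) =[ - 8 , - 7, - 7, -6 , - 5, - 4, - 8/19, 0,1/2,  1,2,2,5,5,5,  7,8]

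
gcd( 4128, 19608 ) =1032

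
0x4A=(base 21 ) 3B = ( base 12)62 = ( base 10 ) 74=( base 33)28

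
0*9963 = 0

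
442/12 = 36 + 5/6 = 36.83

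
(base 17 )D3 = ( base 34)6K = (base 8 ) 340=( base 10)224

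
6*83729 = 502374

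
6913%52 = 49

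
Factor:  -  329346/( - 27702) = 107/9 = 3^ ( - 2)*107^1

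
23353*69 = 1611357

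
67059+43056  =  110115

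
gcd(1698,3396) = 1698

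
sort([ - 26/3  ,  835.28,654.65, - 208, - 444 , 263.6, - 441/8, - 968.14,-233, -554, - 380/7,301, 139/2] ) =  [ - 968.14,-554, - 444, - 233, - 208, - 441/8, - 380/7, - 26/3, 139/2,  263.6 , 301 , 654.65,835.28]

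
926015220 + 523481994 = 1449497214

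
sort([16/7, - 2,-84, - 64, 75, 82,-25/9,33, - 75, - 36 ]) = [ - 84 , - 75, - 64  , - 36, - 25/9, - 2,16/7,33, 75, 82]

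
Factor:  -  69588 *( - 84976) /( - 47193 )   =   - 2^6*3^1*47^1  *113^1*1933^1*15731^( - 1 )=- 1971103296/15731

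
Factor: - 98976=  -  2^5*3^1 * 1031^1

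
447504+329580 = 777084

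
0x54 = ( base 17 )4g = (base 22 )3i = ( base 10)84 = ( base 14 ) 60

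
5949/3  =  1983 = 1983.00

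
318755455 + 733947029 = 1052702484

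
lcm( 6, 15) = 30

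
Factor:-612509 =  - 29^1*21121^1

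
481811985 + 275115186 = 756927171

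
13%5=3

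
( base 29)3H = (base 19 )59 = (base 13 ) 80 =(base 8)150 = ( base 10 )104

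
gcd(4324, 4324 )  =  4324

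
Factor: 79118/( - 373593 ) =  - 2^1*3^(-1)*11^ ( - 1)*13^1*17^1*179^1*11321^ (  -  1)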